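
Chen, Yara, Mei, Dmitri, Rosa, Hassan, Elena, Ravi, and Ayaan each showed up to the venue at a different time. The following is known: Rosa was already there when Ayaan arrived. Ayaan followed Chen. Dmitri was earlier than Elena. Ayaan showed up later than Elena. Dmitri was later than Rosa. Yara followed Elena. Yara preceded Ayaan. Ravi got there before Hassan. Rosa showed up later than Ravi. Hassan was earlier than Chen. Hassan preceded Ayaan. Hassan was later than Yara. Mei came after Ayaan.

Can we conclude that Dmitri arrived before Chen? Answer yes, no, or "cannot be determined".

Chain the constraints: Dmitri → Elena → Yara → Hassan → Chen. Each link is directly stated, so Dmitri comes before Chen.

yes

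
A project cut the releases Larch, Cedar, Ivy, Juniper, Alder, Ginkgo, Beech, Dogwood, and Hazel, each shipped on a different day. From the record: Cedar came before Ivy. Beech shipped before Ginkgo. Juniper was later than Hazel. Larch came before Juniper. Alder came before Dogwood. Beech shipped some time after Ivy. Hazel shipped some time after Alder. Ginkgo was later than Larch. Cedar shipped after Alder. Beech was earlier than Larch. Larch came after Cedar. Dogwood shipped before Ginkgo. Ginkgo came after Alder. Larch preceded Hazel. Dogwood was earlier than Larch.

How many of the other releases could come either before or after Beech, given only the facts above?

1

Forced before Beech: Alder, Cedar, and Ivy; forced after Beech: Ginkgo, Hazel, Juniper, and Larch.
That leaves Dogwood with no forced order relative to Beech — 1.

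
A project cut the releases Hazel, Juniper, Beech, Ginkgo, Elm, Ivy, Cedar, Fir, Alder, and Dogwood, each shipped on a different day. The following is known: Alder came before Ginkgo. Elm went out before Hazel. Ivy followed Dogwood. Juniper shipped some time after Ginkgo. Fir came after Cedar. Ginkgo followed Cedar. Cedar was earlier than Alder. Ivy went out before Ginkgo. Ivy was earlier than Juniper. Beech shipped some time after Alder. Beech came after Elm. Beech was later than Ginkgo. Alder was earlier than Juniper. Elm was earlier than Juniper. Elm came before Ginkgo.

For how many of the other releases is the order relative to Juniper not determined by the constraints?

Forced before Juniper: Alder, Cedar, Dogwood, Elm, Ginkgo, and Ivy.
That leaves Beech, Fir, and Hazel with no forced order relative to Juniper — 3.

3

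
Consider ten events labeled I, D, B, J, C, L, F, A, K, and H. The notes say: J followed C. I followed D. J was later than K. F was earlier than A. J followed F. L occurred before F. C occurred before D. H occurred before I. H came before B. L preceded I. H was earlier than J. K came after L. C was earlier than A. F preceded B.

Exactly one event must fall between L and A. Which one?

Tracing the constraints gives L → F → A, so F sits after L and before A.
No other event is forced both after L and before A.

F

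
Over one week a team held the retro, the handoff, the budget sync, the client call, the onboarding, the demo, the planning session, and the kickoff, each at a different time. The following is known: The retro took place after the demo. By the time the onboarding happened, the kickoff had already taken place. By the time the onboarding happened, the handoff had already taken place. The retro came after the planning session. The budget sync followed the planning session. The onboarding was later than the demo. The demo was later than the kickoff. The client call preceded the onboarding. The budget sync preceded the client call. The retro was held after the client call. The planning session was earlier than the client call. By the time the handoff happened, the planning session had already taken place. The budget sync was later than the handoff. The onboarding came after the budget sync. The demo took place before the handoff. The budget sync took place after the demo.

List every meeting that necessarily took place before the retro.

the budget sync, the client call, the demo, the handoff, the kickoff, the planning session

Directly stated before the retro: the client call, the demo, and the planning session.
The budget sync reaches the retro via the budget sync → the client call → the retro.
The handoff reaches the retro via the handoff → the budget sync → the client call → the retro.
The kickoff reaches the retro via the kickoff → the demo → the retro.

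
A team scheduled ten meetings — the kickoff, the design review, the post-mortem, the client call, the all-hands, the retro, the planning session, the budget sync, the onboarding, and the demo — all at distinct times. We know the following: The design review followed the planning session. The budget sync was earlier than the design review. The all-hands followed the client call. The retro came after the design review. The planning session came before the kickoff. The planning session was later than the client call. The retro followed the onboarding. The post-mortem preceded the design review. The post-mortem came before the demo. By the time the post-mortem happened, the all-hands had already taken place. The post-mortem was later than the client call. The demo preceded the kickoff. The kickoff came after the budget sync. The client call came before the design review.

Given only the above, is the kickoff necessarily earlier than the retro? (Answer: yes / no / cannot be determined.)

cannot be determined

No chain of stated constraints runs from the kickoff to the retro, and none runs from the retro to the kickoff either.
So the relative order of the kickoff and the retro is not fixed by the given facts.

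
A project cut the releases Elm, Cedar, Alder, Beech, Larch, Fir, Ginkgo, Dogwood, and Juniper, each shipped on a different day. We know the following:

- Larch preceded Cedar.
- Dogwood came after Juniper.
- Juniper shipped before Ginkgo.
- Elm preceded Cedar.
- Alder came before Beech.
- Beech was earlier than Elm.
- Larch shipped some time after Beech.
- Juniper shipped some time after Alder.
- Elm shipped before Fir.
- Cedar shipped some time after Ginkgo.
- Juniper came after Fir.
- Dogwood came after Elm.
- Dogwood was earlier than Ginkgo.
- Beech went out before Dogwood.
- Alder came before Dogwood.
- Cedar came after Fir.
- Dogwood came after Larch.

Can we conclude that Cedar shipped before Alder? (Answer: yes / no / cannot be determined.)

Tracing the constraints gives Alder → Juniper → Ginkgo → Cedar, so Alder must come before Cedar.
That means Cedar cannot be before Alder.

no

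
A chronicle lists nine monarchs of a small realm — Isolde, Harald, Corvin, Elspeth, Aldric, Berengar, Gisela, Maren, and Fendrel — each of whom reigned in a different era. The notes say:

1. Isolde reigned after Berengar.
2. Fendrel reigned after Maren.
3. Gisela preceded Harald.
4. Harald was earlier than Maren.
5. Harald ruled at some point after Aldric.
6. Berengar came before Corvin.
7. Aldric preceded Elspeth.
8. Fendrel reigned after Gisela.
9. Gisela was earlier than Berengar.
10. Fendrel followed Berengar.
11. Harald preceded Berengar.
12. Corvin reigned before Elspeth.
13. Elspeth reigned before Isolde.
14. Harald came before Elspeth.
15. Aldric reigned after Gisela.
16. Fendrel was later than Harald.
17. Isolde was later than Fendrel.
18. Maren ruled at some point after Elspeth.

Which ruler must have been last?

Isolde

Every other ruler has a chain of constraints placing them before Isolde, so Isolde is last.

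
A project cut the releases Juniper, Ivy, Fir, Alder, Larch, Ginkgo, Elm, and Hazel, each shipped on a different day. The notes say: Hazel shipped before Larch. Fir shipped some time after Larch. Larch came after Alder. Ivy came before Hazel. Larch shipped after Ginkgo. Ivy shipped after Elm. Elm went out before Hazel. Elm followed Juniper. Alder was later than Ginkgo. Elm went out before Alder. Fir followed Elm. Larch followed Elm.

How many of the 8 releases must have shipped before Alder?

Directly stated before Alder: Elm and Ginkgo.
Juniper reaches Alder via Juniper → Elm → Alder.
No chain forces Ivy (or any of the others) ahead of Alder.
That's Elm, Ginkgo, and Juniper — 3 in all.

3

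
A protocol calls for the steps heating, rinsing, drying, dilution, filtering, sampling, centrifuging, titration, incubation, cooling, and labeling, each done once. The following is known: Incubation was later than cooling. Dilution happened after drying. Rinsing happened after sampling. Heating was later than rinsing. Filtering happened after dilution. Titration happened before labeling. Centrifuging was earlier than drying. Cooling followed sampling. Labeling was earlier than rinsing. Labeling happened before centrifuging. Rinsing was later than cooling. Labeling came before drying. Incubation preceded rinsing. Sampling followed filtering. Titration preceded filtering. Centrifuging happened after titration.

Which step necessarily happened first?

titration

Titration has a chain of constraints placing it before every other step, so titration must be first.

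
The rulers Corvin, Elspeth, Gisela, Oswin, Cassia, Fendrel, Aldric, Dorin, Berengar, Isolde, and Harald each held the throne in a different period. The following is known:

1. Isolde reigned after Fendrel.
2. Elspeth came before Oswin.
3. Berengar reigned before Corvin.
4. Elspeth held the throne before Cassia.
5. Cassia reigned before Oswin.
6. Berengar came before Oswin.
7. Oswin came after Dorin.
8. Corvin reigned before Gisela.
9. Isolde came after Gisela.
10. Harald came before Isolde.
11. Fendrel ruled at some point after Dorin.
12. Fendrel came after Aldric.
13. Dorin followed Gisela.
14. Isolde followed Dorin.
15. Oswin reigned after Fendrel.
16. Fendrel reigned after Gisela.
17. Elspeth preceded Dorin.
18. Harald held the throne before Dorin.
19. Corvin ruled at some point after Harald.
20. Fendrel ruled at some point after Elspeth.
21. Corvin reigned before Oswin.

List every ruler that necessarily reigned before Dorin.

Berengar, Corvin, Elspeth, Gisela, Harald

Directly stated before Dorin: Elspeth, Gisela, and Harald.
Berengar reaches Dorin via Berengar → Corvin → Gisela → Dorin.
Corvin reaches Dorin via Corvin → Gisela → Dorin.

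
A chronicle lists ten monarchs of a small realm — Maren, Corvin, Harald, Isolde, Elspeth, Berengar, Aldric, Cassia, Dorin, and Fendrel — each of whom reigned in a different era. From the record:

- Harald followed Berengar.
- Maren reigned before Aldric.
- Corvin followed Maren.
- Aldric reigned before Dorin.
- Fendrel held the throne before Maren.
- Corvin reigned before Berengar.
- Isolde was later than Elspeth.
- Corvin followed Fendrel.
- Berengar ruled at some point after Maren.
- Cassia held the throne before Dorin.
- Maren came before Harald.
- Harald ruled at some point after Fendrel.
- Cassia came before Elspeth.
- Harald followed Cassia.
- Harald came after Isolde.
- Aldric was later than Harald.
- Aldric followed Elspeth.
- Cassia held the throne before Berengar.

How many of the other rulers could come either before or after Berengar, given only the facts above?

Forced before Berengar: Cassia, Corvin, Fendrel, and Maren; forced after Berengar: Aldric, Dorin, and Harald.
That leaves Elspeth and Isolde with no forced order relative to Berengar — 2.

2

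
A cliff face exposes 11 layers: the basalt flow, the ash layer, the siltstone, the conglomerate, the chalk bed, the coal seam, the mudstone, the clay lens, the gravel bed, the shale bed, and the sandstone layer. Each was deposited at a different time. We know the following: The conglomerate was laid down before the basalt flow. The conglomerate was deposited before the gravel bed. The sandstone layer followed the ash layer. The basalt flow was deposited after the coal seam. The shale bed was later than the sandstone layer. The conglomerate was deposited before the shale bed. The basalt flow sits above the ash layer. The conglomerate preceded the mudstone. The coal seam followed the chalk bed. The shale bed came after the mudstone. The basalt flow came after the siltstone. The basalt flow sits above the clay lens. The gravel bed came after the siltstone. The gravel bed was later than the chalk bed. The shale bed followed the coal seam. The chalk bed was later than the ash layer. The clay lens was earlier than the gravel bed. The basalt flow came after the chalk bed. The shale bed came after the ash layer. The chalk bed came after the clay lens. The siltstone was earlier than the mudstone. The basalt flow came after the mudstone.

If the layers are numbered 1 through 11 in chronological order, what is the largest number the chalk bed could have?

7

The chalk bed must come before the basalt flow, the coal seam, the gravel bed, and the shale bed — 4 layers forced after it.
Everything else can be placed before the chalk bed in some valid order, so the chalk bed can sit as late as position 11 − 4 = 7.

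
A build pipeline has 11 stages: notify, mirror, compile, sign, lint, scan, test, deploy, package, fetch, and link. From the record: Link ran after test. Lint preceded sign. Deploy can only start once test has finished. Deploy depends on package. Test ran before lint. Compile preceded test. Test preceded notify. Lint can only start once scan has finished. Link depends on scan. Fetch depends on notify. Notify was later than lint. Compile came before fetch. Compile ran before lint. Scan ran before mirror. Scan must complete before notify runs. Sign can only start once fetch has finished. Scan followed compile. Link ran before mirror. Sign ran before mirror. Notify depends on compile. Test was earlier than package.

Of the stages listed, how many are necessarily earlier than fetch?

5

Directly stated before fetch: compile and notify.
Lint reaches fetch via lint → notify → fetch.
Scan reaches fetch via scan → notify → fetch.
Test reaches fetch via test → notify → fetch.
That's compile, lint, notify, scan, and test — 5 in all.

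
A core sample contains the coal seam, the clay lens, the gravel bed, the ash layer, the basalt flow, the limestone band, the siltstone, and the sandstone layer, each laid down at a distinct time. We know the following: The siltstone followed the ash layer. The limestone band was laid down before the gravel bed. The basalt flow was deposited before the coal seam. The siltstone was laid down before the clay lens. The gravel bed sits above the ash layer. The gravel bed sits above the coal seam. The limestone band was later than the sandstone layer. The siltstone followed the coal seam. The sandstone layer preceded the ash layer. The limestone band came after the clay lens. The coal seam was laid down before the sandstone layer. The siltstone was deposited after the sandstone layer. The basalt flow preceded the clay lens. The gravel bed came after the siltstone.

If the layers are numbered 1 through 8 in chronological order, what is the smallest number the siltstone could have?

The ash layer, the basalt flow, the coal seam, and the sandstone layer must all come before the siltstone — 4 forced predecessors.
Nothing else is forced ahead of the siltstone, so its earliest slot is position 4 + 1 = 5.

5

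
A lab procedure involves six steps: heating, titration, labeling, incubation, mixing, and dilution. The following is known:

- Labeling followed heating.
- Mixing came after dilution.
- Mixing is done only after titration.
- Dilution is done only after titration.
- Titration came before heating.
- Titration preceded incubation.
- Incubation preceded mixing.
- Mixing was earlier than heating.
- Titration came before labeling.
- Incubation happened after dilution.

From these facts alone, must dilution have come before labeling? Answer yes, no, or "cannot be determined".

yes

Chain the constraints: dilution → mixing → heating → labeling. Each link is directly stated, so dilution comes before labeling.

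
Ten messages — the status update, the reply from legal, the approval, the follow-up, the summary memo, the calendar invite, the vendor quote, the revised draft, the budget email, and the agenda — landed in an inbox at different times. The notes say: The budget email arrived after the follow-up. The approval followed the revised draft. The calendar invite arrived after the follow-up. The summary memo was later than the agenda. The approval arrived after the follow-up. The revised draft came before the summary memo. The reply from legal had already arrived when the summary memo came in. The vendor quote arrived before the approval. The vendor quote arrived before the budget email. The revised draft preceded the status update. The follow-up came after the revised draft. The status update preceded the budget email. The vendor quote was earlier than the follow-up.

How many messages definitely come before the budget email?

4

Directly stated before the budget email: the follow-up, the status update, and the vendor quote.
The revised draft reaches the budget email via the revised draft → the status update → the budget email.
No chain forces the reply from legal (or any of the others) ahead of the budget email.
That's the follow-up, the revised draft, the status update, and the vendor quote — 4 in all.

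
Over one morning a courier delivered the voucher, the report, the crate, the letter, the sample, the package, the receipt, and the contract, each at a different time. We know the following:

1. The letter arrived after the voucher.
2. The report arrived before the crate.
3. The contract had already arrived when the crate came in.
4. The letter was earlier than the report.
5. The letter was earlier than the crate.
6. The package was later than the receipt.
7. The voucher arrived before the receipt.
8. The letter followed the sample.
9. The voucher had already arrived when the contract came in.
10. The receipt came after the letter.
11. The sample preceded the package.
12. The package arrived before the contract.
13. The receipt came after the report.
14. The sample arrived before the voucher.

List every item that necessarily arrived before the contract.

the letter, the package, the receipt, the report, the sample, the voucher

Directly stated before the contract: the package and the voucher.
The letter reaches the contract via the letter → the receipt → the package → the contract.
The receipt reaches the contract via the receipt → the package → the contract.
The report reaches the contract via the report → the receipt → the package → the contract.
Likewise the sample reaches the contract by chaining the stated constraints.
No chain forces the crate ahead of the contract.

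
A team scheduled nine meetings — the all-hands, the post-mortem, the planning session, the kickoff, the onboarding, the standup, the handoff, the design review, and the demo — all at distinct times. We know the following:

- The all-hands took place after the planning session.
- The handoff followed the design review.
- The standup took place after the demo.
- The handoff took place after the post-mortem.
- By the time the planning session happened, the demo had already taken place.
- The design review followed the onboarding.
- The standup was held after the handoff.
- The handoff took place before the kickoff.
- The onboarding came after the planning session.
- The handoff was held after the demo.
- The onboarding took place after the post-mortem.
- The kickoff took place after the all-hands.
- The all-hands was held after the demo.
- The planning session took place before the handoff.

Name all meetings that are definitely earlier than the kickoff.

the all-hands, the demo, the design review, the handoff, the onboarding, the planning session, the post-mortem

Directly stated before the kickoff: the all-hands and the handoff.
The demo reaches the kickoff via the demo → the handoff → the kickoff.
The design review reaches the kickoff via the design review → the handoff → the kickoff.
The onboarding reaches the kickoff via the onboarding → the design review → the handoff → the kickoff.
Likewise the planning session and the post-mortem each reach the kickoff by chaining the stated constraints.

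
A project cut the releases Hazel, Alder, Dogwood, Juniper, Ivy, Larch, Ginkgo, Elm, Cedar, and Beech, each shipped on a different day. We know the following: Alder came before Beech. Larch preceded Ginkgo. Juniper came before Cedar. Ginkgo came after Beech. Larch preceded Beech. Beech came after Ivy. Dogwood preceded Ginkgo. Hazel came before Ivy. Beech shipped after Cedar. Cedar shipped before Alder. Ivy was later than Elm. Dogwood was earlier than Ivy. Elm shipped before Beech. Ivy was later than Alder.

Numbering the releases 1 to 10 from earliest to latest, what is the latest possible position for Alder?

Alder must come before Beech, Ginkgo, and Ivy — 3 releases forced after it.
Everything else can be placed before Alder in some valid order, so Alder can sit as late as position 10 − 3 = 7.

7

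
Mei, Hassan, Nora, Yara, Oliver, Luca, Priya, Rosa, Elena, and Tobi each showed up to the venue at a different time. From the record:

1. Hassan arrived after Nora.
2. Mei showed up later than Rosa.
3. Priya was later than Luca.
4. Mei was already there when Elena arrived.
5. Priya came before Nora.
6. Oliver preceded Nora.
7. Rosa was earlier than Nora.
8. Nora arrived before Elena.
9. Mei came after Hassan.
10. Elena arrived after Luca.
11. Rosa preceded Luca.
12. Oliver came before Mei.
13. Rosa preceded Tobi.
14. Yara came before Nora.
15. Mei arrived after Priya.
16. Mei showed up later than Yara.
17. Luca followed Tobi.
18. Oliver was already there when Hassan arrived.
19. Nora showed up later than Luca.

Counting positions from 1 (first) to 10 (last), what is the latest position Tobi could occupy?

4

Tobi must come before Elena, Hassan, Luca, Mei, Nora, and Priya — 6 guests forced after them.
Everything else can be placed before Tobi in some valid order, so Tobi can sit as late as position 10 − 6 = 4.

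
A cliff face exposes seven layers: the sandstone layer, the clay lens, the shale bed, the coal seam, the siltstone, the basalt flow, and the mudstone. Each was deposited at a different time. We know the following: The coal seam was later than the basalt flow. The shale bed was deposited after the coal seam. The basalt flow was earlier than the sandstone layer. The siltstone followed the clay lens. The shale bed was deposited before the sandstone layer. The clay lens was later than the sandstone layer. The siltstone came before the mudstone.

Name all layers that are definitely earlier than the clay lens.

the basalt flow, the coal seam, the sandstone layer, the shale bed

Directly stated before the clay lens: the sandstone layer.
The basalt flow reaches the clay lens via the basalt flow → the sandstone layer → the clay lens.
The coal seam reaches the clay lens via the coal seam → the shale bed → the sandstone layer → the clay lens.
The shale bed reaches the clay lens via the shale bed → the sandstone layer → the clay lens.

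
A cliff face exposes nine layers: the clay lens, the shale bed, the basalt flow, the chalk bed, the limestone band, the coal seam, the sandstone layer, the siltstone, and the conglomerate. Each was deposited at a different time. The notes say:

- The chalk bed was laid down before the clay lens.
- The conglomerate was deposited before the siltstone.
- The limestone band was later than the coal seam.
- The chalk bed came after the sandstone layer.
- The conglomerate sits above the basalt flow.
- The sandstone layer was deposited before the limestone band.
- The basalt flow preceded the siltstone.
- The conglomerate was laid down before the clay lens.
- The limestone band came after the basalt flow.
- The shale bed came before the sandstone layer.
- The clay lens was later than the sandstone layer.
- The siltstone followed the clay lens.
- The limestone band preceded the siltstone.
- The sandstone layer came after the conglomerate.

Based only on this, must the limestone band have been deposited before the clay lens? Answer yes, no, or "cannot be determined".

cannot be determined

No chain of stated constraints runs from the limestone band to the clay lens, and none runs from the clay lens to the limestone band either.
So the relative order of the limestone band and the clay lens is not fixed by the given facts.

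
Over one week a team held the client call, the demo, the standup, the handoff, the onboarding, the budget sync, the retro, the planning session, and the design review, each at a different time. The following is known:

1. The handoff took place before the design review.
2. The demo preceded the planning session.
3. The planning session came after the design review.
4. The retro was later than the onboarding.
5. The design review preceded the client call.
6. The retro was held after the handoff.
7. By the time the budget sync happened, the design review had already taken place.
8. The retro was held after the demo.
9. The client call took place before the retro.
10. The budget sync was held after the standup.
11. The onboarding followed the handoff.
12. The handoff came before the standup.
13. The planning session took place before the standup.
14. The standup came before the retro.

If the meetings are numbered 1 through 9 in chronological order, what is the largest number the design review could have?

The design review must come before the budget sync, the client call, the planning session, the retro, and the standup — 5 meetings forced after it.
Everything else can be placed before the design review in some valid order, so the design review can sit as late as position 9 − 5 = 4.

4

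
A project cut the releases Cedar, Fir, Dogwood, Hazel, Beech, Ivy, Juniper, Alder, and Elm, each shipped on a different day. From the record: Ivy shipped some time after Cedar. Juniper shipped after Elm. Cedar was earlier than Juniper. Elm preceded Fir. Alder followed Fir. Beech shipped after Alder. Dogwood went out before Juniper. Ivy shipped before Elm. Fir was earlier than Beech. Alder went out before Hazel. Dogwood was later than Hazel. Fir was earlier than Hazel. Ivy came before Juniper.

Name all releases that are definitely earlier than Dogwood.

Directly stated before Dogwood: Hazel.
Alder reaches Dogwood via Alder → Hazel → Dogwood.
Cedar reaches Dogwood via Cedar → Ivy → Elm → Fir → Hazel → Dogwood.
Elm reaches Dogwood via Elm → Fir → Hazel → Dogwood.
Likewise Fir and Ivy each reach Dogwood by chaining the stated constraints.
No chain forces Juniper (or any of the others) ahead of Dogwood.

Alder, Cedar, Elm, Fir, Hazel, Ivy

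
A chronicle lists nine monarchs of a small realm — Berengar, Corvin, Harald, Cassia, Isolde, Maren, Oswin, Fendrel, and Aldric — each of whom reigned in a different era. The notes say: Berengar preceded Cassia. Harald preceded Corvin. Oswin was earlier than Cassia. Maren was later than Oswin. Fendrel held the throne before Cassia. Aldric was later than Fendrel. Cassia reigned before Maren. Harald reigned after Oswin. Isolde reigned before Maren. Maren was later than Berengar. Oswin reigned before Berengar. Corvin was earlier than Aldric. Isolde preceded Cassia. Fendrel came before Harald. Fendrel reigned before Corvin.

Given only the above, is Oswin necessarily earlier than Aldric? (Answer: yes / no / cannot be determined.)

Chain the constraints: Oswin → Harald → Corvin → Aldric. Each link is directly stated, so Oswin comes before Aldric.

yes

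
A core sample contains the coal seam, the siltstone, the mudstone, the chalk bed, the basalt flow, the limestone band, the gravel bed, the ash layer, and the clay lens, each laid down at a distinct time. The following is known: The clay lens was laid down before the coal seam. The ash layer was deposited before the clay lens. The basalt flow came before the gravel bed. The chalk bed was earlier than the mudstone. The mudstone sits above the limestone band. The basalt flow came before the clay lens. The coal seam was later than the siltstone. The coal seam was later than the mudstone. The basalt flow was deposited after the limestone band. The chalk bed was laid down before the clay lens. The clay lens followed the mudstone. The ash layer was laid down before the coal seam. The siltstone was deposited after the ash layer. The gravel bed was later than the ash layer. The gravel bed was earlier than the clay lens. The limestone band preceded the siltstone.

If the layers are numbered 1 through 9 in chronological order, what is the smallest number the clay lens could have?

The ash layer, the basalt flow, the chalk bed, the gravel bed, the limestone band, and the mudstone must all come before the clay lens — 6 forced predecessors.
Nothing else is forced ahead of the clay lens, so its earliest slot is position 6 + 1 = 7.

7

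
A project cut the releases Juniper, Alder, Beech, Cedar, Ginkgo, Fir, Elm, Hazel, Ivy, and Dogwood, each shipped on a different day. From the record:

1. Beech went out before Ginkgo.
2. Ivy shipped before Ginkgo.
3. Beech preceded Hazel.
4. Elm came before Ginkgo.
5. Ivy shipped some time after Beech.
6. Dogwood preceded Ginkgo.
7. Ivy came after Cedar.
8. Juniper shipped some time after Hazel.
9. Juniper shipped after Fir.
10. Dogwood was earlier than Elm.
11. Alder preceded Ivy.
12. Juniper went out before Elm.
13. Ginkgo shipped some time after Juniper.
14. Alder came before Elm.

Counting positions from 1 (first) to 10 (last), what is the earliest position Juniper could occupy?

Beech, Fir, and Hazel must all come before Juniper — 3 forced predecessors.
Nothing else is forced ahead of Juniper, so its earliest slot is position 3 + 1 = 4.

4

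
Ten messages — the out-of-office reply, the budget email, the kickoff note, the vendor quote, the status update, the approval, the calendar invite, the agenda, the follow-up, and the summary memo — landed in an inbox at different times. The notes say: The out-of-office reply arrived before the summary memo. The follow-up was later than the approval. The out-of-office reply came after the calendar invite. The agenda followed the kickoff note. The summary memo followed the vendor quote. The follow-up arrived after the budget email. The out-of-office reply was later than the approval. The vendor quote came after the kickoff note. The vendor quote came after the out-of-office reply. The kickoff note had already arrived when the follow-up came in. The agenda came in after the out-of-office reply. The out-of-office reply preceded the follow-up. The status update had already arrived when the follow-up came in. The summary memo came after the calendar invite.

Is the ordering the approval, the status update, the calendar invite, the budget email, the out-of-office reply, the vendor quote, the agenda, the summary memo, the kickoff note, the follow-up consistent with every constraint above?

no

The constraints require the kickoff note before the vendor quote, but in the proposed sequence the vendor quote appears ahead of the kickoff note. That one violation is enough.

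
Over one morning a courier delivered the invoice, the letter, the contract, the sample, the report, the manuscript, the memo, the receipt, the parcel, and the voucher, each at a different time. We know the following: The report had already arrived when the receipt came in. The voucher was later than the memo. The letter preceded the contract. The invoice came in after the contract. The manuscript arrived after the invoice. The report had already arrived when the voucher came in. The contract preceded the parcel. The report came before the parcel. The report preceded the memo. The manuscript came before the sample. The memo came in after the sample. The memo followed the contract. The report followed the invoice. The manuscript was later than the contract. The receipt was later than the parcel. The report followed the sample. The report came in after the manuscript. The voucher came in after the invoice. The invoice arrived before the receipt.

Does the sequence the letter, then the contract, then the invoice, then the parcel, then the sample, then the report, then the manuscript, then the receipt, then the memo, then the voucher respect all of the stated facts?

no

The constraints require the report before the parcel, but in the proposed sequence the parcel appears ahead of the report. That one violation is enough.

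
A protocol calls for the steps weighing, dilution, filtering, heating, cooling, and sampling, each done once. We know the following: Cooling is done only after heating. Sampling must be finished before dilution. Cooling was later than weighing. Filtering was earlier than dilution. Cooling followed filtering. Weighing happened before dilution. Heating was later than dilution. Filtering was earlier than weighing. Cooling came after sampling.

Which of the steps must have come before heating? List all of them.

Directly stated before heating: dilution.
Filtering reaches heating via filtering → dilution → heating.
Sampling reaches heating via sampling → dilution → heating.
Weighing reaches heating via weighing → dilution → heating.
No chain forces cooling ahead of heating.

dilution, filtering, sampling, weighing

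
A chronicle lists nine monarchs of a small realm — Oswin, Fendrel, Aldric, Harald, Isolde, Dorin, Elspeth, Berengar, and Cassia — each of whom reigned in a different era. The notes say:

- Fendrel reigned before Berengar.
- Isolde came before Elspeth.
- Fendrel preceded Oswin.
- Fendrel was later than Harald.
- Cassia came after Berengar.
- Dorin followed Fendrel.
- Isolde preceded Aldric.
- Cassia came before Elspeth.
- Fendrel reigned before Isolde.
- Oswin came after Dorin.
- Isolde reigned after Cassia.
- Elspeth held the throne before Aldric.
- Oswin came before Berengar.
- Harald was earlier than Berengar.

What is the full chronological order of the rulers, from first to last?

Harald, Fendrel, Dorin, Oswin, Berengar, Cassia, Isolde, Elspeth, Aldric

The constraints fix every adjacent pair, so only one ordering works:
Harald → Fendrel → Dorin → Oswin → Berengar → Cassia → Isolde → Elspeth → Aldric.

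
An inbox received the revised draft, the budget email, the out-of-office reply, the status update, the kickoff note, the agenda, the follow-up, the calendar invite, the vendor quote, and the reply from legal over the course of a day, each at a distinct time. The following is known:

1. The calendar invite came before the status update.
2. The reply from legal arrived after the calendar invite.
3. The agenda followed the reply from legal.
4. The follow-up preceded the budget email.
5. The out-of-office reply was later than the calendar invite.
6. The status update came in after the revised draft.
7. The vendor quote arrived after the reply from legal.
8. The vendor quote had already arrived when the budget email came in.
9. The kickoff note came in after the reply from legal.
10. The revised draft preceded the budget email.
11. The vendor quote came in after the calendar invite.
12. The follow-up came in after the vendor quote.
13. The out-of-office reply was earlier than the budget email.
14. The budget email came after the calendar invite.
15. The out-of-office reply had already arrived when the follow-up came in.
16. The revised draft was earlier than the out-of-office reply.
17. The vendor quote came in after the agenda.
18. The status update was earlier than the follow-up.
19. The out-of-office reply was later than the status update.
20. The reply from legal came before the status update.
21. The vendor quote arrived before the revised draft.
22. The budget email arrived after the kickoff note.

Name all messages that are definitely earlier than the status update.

Directly stated before the status update: the calendar invite, the reply from legal, and the revised draft.
The agenda reaches the status update via the agenda → the vendor quote → the revised draft → the status update.
The vendor quote reaches the status update via the vendor quote → the revised draft → the status update.
No chain forces the kickoff note (or any of the others) ahead of the status update.

the agenda, the calendar invite, the reply from legal, the revised draft, the vendor quote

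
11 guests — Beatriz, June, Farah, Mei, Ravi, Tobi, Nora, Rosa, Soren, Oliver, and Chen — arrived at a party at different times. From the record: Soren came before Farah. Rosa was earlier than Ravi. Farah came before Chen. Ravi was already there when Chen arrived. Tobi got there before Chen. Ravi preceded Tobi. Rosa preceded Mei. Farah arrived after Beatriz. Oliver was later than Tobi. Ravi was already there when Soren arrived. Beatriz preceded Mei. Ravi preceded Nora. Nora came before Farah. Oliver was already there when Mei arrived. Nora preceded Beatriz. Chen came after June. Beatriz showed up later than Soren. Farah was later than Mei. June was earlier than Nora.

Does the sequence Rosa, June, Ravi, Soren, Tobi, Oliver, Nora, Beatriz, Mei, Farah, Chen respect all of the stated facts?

Check each stated constraint against the proposed order — e.g. Rosa is ahead of Mei; June is ahead of Chen. Every pair is in the required order; nothing is violated.

yes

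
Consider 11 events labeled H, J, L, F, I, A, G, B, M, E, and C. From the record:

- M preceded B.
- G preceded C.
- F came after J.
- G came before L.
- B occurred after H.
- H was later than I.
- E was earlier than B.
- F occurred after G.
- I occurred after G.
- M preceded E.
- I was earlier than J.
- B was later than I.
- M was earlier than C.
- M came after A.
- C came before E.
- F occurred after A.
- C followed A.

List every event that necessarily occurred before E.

Directly stated before E: C and M.
A reaches E via A → M → E.
G reaches E via G → C → E.

A, C, G, M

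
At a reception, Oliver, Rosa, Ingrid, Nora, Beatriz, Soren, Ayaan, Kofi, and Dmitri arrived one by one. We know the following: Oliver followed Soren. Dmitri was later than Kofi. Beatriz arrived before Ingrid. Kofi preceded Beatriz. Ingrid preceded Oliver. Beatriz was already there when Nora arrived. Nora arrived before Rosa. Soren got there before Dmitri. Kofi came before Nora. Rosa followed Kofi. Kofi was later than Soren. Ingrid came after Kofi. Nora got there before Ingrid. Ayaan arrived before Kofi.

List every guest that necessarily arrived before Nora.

Directly stated before Nora: Beatriz and Kofi.
Ayaan reaches Nora via Ayaan → Kofi → Nora.
Soren reaches Nora via Soren → Kofi → Nora.
No chain forces Oliver (or any of the others) ahead of Nora.

Ayaan, Beatriz, Kofi, Soren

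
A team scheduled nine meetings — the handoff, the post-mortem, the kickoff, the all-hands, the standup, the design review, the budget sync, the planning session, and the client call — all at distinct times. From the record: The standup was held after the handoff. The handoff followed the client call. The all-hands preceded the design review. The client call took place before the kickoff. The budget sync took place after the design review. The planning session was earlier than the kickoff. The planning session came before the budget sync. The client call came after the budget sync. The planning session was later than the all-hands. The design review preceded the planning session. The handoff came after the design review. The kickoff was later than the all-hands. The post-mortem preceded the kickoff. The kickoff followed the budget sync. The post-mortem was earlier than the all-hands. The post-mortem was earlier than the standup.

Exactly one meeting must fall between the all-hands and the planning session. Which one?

the design review

Tracing the constraints gives the all-hands → the design review → the planning session, so the design review sits after the all-hands and before the planning session.
No other meeting is forced both after the all-hands and before the planning session.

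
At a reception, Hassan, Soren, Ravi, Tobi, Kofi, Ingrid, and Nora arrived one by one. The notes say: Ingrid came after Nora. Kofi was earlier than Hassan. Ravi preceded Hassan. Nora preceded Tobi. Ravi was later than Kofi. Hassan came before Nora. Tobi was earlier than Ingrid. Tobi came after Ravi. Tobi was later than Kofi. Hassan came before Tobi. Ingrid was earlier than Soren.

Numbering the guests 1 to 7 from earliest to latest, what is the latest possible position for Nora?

Nora must come before Ingrid, Soren, and Tobi — 3 guests forced after them.
Everything else can be placed before Nora in some valid order, so Nora can sit as late as position 7 − 3 = 4.

4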